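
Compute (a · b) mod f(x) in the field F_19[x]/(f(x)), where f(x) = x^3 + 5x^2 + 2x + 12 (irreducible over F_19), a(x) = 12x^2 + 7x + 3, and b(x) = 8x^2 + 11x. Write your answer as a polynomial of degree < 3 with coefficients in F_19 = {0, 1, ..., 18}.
a · b ≡ x^2 + 16x + 8 (mod f(x))

Multiply in F_19[x]: a(x)·b(x) = (12x^2 + 7x + 3)·(8x^2 + 11x) = x^4 + 17x^3 + 6x^2 + 14x. This has degree ≥ 3, so divide by f(x) over F_19: x^4 + 17x^3 + 6x^2 + 14x = (x + 12)·(x^3 + 5x^2 + 2x + 12) + (x^2 + 16x + 8). Hence a·b ≡ x^2 + 16x + 8 (mod f). (F_19[x]/(f) is a field with 19^3 = 6859 elements since f is irreducible of degree 3.)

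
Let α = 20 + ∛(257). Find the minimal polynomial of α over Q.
m_α(x) = x^3 - 60x^2 + 1200x - 8257

Set β = α - 20 = ∛(257), so β^3 = 257. Then (α - 20)^3 - 257 = 0, i.e. α is a root of g(x) = (x - 20)^3 - 257 = x^3 - 60x^2 + 1200x - 8257. Since g(x) = h(x - 20) where h(x) = x^3 - 257, and h is irreducible over Q (because 257 is not a perfect cube, so h has no rational root, and a monic cubic with no rational root is irreducible), g is also irreducible (irreducibility is preserved under the substitution x → x - 20). Hence m_α(x) = x^3 - 60x^2 + 1200x - 8257.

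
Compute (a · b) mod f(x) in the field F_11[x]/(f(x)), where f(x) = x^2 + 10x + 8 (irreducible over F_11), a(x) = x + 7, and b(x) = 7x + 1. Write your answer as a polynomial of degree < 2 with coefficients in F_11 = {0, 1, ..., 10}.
a · b ≡ 2x + 6 (mod f(x))

Multiply in F_11[x]: a(x)·b(x) = (x + 7)·(7x + 1) = 7x^2 + 6x + 7. This has degree ≥ 2, so divide by f(x) over F_11: 7x^2 + 6x + 7 = (7)·(x^2 + 10x + 8) + (2x + 6). Hence a·b ≡ 2x + 6 (mod f). (F_11[x]/(f) is a field with 11^2 = 121 elements since f is irreducible of degree 2.)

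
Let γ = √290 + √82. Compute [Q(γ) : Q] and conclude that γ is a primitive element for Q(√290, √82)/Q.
[Q(γ) : Q] = 4 (equivalently, Q(γ) = Q(√290, √82))

Obviously Q(γ) ⊆ Q(√290, √82), and [Q(√290, √82):Q] = 4 (since 290, 82 are distinct squarefree integers > 1 with 23780 not a perfect square). To show equality we compute the minimal polynomial of γ. From γ = √290 + √82: γ^2 = 290 + 2√(23780) + 82 = 372 + 2√(23780), so γ^2 - 372 = 2√(23780); squaring, (γ^2 - 372)^2 = 4·23780, i.e. γ^4 - 744γ^2 + 138384 - 95120 = 0, i.e. γ^4 - 744γ^2 + 43264 = 0. So γ is a root of x^4 - 744x^2 + 43264. This polynomial is irreducible over Q: it has no rational root (each ±√290 ± √82 is irrational), and any factorization into two quadratics over Q would force √(23780) ∈ Q (pairing opposite roots) or √290, √82 ∈ Q (other pairings), all impossible. Hence [Q(γ):Q] = 4 = [Q(√290, √82):Q], so Q(γ) = Q(√290, √82).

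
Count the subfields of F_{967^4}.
F_{967^4} has 3 subfields

The subfields of F_{p^n} are exactly the fields F_{p^d} for d | n (each is the fixed field of the unique index-d subgroup of Gal(F_{p^n}/F_p) ≅ Z/nZ). The divisors of n = 4 are {1, 2, 4}, giving 3 subfields: F_{967^1}, F_{967^2}, F_{967^4}.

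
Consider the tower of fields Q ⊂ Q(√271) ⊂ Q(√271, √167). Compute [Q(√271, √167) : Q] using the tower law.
[Q(√271, √167) : Q] = 4

[Q(√271):Q] = 2 (min poly x^2 - 271, irreducible since 271 is squarefree > 1). For the top step, suppose √167 ∈ Q(√271), say √167 = c + d√271 with c, d ∈ Q. Squaring: 167 = c^2 + 271d^2 + 2cd√271. Since √271 ∉ Q this forces 2cd = 0. If d = 0 then √167 = c ∈ Q, contradicting 167 squarefree > 1. If c = 0 then 167 = 271d^2, so 271·167 = (271d)^2 is a perfect square in Q — but 271·167 = 45257 is not a perfect square (since 271 and 167 are distinct squarefree integers). Contradiction. Hence √167 ∉ Q(√271), so x^2 - 167 stays irreducible over Q(√271) and [Q(√271, √167) : Q(√271)] = 2. By the tower law, [Q(√271, √167) : Q] = 2 · 2 = 4.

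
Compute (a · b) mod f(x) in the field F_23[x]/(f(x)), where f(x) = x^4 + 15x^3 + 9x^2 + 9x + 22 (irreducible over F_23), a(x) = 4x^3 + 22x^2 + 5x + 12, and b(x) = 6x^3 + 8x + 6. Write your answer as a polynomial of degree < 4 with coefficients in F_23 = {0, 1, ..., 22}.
a · b ≡ 15x^3 + 17x^2 + 13x + 3 (mod f(x))

Multiply in F_23[x]: a(x)·b(x) = (4x^3 + 22x^2 + 5x + 12)·(6x^3 + 8x + 6) = x^6 + 17x^5 + 16x^4 + 19x^3 + 11x^2 + 11x + 3. This has degree ≥ 4, so divide by f(x) over F_23: x^6 + 17x^5 + 16x^4 + 19x^3 + 11x^2 + 11x + 3 = (x^2 + 2x)·(x^4 + 15x^3 + 9x^2 + 9x + 22) + (15x^3 + 17x^2 + 13x + 3). Hence a·b ≡ 15x^3 + 17x^2 + 13x + 3 (mod f). (F_23[x]/(f) is a field with 23^4 = 279841 elements since f is irreducible of degree 4.)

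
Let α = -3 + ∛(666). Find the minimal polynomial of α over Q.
m_α(x) = x^3 + 9x^2 + 27x - 639

Set β = α + 3 = ∛(666), so β^3 = 666. Then (α + 3)^3 - 666 = 0, i.e. α is a root of g(x) = (x + 3)^3 - 666 = x^3 + 9x^2 + 27x - 639. Since g(x) = h(x + 3) where h(x) = x^3 - 666, and h is irreducible over Q (because 666 is not a perfect cube, so h has no rational root, and a monic cubic with no rational root is irreducible), g is also irreducible (irreducibility is preserved under the substitution x → x + 3). Hence m_α(x) = x^3 + 9x^2 + 27x - 639.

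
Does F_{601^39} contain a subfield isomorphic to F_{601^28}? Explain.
No: F_{601^28} is not a subfield of F_{601^39}

F_{p^m} embeds in F_{p^n} iff m | n. Here 28 ∤ 39 (since 39 = 1·28 + 11 with remainder 11 ≠ 0), so F_{601^28} is not a subfield of F_{601^39}. Equivalently: if it were, the tower law would give 28 = [F_{601^28}:F_601] dividing [F_{601^39}:F_601] = 39, contradiction.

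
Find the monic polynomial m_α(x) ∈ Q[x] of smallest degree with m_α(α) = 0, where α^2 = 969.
m_α(x) = x^2 - 969

α satisfies α^2 - 969 = 0, so x^2 - 969 annihilates α. Since d = 969 is squarefree and ≠ 1, it is not a perfect square in Q, so x^2 - 969 has no rational root and is therefore irreducible over Q (a degree-2 polynomial over a field is irreducible iff it has no root). Hence m_α(x) = x^2 - 969.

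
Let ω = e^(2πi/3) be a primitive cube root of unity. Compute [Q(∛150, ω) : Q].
[Q(∛150, ω) : Q] = 6

[Q(∛150):Q] = 3 (min poly x^3 - 150, irreducible since 150 is not a perfect cube). [Q(ω):Q] = 2 (min poly x^2 + x + 1). Since Q(∛150) ⊂ R and ω ∉ R, we have ω ∉ Q(∛150), so x^2 + x + 1 remains irreducible over Q(∛150) and [Q(∛150, ω) : Q(∛150)] = 2. By the tower law, [Q(∛150, ω) : Q] = 3 · 2 = 6. (In fact Q(∛150, ω) is the splitting field of x^3 - 150 over Q.)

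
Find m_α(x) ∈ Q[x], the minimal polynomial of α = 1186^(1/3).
m_α(x) = x^3 - 1186

α satisfies α^3 = 1186, so x^3 - 1186 annihilates α. By the rational root test, a rational root p/q (in lowest terms) of x^3 - 1186 would satisfy p^3 = 1186 q^3, forcing q = 1 and p^3 = 1186; but 1186 is not a perfect cube, contradiction. A monic cubic over Q with no rational root is irreducible (any nontrivial factorization would include a linear factor). Hence x^3 - 1186 is the minimal polynomial of α, and in particular [Q(α):Q] = 3.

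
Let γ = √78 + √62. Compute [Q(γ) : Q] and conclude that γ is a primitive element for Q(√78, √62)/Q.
[Q(γ) : Q] = 4 (equivalently, Q(γ) = Q(√78, √62))

Obviously Q(γ) ⊆ Q(√78, √62), and [Q(√78, √62):Q] = 4 (since 78, 62 are distinct squarefree integers > 1 with 4836 not a perfect square). To show equality we compute the minimal polynomial of γ. From γ = √78 + √62: γ^2 = 78 + 2√(4836) + 62 = 140 + 2√(4836), so γ^2 - 140 = 2√(4836); squaring, (γ^2 - 140)^2 = 4·4836, i.e. γ^4 - 280γ^2 + 19600 - 19344 = 0, i.e. γ^4 - 280γ^2 + 256 = 0. So γ is a root of x^4 - 280x^2 + 256. This polynomial is irreducible over Q: it has no rational root (each ±√78 ± √62 is irrational), and any factorization into two quadratics over Q would force √(4836) ∈ Q (pairing opposite roots) or √78, √62 ∈ Q (other pairings), all impossible. Hence [Q(γ):Q] = 4 = [Q(√78, √62):Q], so Q(γ) = Q(√78, √62).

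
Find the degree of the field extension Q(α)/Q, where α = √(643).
[Q(α):Q] = 2

[Q(α):Q] equals the degree of the minimal polynomial of α. Here α^2 = 643 and x^2 - 643 is irreducible (d = 643 is squarefree, ≠ 1, hence not a square), so deg(m_α) = 2. Thus [Q(α):Q] = 2.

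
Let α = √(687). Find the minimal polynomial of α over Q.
m_α(x) = x^2 - 687

α satisfies α^2 - 687 = 0, so x^2 - 687 annihilates α. Since d = 687 is squarefree and ≠ 1, it is not a perfect square in Q, so x^2 - 687 has no rational root and is therefore irreducible over Q (a degree-2 polynomial over a field is irreducible iff it has no root). Hence m_α(x) = x^2 - 687.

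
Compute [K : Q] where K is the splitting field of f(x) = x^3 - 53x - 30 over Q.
[K : Q] = 6

By the rational root test, any rational root of the monic integer polynomial f(x) = x^3 - 53x - 30 must be an integer dividing the constant term -30, i.e. one of ±{1, 2, 3, 5, 6, 10, 15, 30}. Evaluating: f(1) = -82, f(-1) = 22, f(2) = -128, f(-2) = 68, f(3) = -162, f(-3) = 102, f(5) = -170, f(-5) = 110, f(6) = -132, f(-6) = 72, f(10) = 440, f(-10) = -500, f(15) = 2550, f(-15) = -2610, f(30) = 25380, f(-30) = -25440; none is 0, so f has no rational root and is therefore irreducible over Q (a cubic with no linear factor over a field is irreducible). For an irreducible cubic, the Galois group is A_3 or S_3 according as the discriminant disc(f) = -4a^3 - 27b^2 = -4·(-53)^3 - 27·(-30)^2 = 571208 is or is not a square in Q. Here disc(f) = 571208 is not a perfect square in Q, so the Galois group of f over Q is not contained in A_3 and must be all of S_3. The splitting field has degree |S_3| = 6 over Q, so [K : Q] = 6.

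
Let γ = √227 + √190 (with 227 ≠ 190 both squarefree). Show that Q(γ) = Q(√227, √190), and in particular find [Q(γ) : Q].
[Q(γ) : Q] = 4 (equivalently, Q(γ) = Q(√227, √190))

Obviously Q(γ) ⊆ Q(√227, √190), and [Q(√227, √190):Q] = 4 (since 227, 190 are distinct squarefree integers > 1 with 43130 not a perfect square). To show equality we compute the minimal polynomial of γ. From γ = √227 + √190: γ^2 = 227 + 2√(43130) + 190 = 417 + 2√(43130), so γ^2 - 417 = 2√(43130); squaring, (γ^2 - 417)^2 = 4·43130, i.e. γ^4 - 834γ^2 + 173889 - 172520 = 0, i.e. γ^4 - 834γ^2 + 1369 = 0. So γ is a root of x^4 - 834x^2 + 1369. This polynomial is irreducible over Q: it has no rational root (each ±√227 ± √190 is irrational), and any factorization into two quadratics over Q would force √(43130) ∈ Q (pairing opposite roots) or √227, √190 ∈ Q (other pairings), all impossible. Hence [Q(γ):Q] = 4 = [Q(√227, √190):Q], so Q(γ) = Q(√227, √190).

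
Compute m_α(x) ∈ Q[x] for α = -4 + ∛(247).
m_α(x) = x^3 + 12x^2 + 48x - 183

Set β = α + 4 = ∛(247), so β^3 = 247. Then (α + 4)^3 - 247 = 0, i.e. α is a root of g(x) = (x + 4)^3 - 247 = x^3 + 12x^2 + 48x - 183. Since g(x) = h(x + 4) where h(x) = x^3 - 247, and h is irreducible over Q (because 247 is not a perfect cube, so h has no rational root, and a monic cubic with no rational root is irreducible), g is also irreducible (irreducibility is preserved under the substitution x → x + 4). Hence m_α(x) = x^3 + 12x^2 + 48x - 183.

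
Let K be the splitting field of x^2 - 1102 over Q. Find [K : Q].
[K : Q] = 2

f(x) = x^2 - 1102 factors as (x - √1102)(x + √1102). The splitting field is K = Q(√1102). Since 1102 is squarefree and > 1, it is not a perfect square, so x^2 - 1102 is irreducible over Q and [Q(√1102) : Q] = 2. Hence [K : Q] = 2.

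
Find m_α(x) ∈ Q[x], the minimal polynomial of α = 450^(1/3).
m_α(x) = x^3 - 450

α satisfies α^3 = 450, so x^3 - 450 annihilates α. By the rational root test, a rational root p/q (in lowest terms) of x^3 - 450 would satisfy p^3 = 450 q^3, forcing q = 1 and p^3 = 450; but 450 is not a perfect cube, contradiction. A monic cubic over Q with no rational root is irreducible (any nontrivial factorization would include a linear factor). Hence x^3 - 450 is the minimal polynomial of α, and in particular [Q(α):Q] = 3.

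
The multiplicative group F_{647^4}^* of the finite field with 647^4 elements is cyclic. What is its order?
|F_{647^4}^*| = 175233494880

F_{647^4} has 647^4 = 175233494881 elements; its multiplicative group consists of all nonzero elements, so |F_{647^4}^*| = 175233494881 - 1 = 175233494880. (It is cyclic since any finite subgroup of the multiplicative group of a field is cyclic.)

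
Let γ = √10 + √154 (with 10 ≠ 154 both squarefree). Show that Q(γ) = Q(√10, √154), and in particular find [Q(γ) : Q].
[Q(γ) : Q] = 4 (equivalently, Q(γ) = Q(√10, √154))

Obviously Q(γ) ⊆ Q(√10, √154), and [Q(√10, √154):Q] = 4 (since 10, 154 are distinct squarefree integers > 1 with 1540 not a perfect square). To show equality we compute the minimal polynomial of γ. From γ = √10 + √154: γ^2 = 10 + 2√(1540) + 154 = 164 + 2√(1540), so γ^2 - 164 = 2√(1540); squaring, (γ^2 - 164)^2 = 4·1540, i.e. γ^4 - 328γ^2 + 26896 - 6160 = 0, i.e. γ^4 - 328γ^2 + 20736 = 0. So γ is a root of x^4 - 328x^2 + 20736. This polynomial is irreducible over Q: it has no rational root (each ±√10 ± √154 is irrational), and any factorization into two quadratics over Q would force √(1540) ∈ Q (pairing opposite roots) or √10, √154 ∈ Q (other pairings), all impossible. Hence [Q(γ):Q] = 4 = [Q(√10, √154):Q], so Q(γ) = Q(√10, √154).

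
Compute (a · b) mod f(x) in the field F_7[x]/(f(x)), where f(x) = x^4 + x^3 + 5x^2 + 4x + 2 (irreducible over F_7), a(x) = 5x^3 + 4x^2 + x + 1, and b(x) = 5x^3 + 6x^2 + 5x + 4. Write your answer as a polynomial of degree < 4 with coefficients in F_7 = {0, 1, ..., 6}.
a · b ≡ 6x^3 (mod f(x))

Multiply in F_7[x]: a(x)·b(x) = (5x^3 + 4x^2 + x + 1)·(5x^3 + 6x^2 + 5x + 4) = 4x^6 + x^5 + 5x^4 + 2x^3 + 6x^2 + 2x + 4. This has degree ≥ 4, so divide by f(x) over F_7: 4x^6 + x^5 + 5x^4 + 2x^3 + 6x^2 + 2x + 4 = (4x^2 + 4x + 2)·(x^4 + x^3 + 5x^2 + 4x + 2) + (6x^3). Hence a·b ≡ 6x^3 (mod f). (F_7[x]/(f) is a field with 7^4 = 2401 elements since f is irreducible of degree 4.)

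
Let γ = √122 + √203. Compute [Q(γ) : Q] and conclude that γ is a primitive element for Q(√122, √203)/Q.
[Q(γ) : Q] = 4 (equivalently, Q(γ) = Q(√122, √203))

Obviously Q(γ) ⊆ Q(√122, √203), and [Q(√122, √203):Q] = 4 (since 122, 203 are distinct squarefree integers > 1 with 24766 not a perfect square). To show equality we compute the minimal polynomial of γ. From γ = √122 + √203: γ^2 = 122 + 2√(24766) + 203 = 325 + 2√(24766), so γ^2 - 325 = 2√(24766); squaring, (γ^2 - 325)^2 = 4·24766, i.e. γ^4 - 650γ^2 + 105625 - 99064 = 0, i.e. γ^4 - 650γ^2 + 6561 = 0. So γ is a root of x^4 - 650x^2 + 6561. This polynomial is irreducible over Q: it has no rational root (each ±√122 ± √203 is irrational), and any factorization into two quadratics over Q would force √(24766) ∈ Q (pairing opposite roots) or √122, √203 ∈ Q (other pairings), all impossible. Hence [Q(γ):Q] = 4 = [Q(√122, √203):Q], so Q(γ) = Q(√122, √203).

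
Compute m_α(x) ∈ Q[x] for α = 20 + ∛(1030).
m_α(x) = x^3 - 60x^2 + 1200x - 9030

Set β = α - 20 = ∛(1030), so β^3 = 1030. Then (α - 20)^3 - 1030 = 0, i.e. α is a root of g(x) = (x - 20)^3 - 1030 = x^3 - 60x^2 + 1200x - 9030. Since g(x) = h(x - 20) where h(x) = x^3 - 1030, and h is irreducible over Q (because 1030 is not a perfect cube, so h has no rational root, and a monic cubic with no rational root is irreducible), g is also irreducible (irreducibility is preserved under the substitution x → x - 20). Hence m_α(x) = x^3 - 60x^2 + 1200x - 9030.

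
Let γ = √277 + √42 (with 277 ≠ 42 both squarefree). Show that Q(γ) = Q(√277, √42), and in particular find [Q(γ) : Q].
[Q(γ) : Q] = 4 (equivalently, Q(γ) = Q(√277, √42))

Obviously Q(γ) ⊆ Q(√277, √42), and [Q(√277, √42):Q] = 4 (since 277, 42 are distinct squarefree integers > 1 with 11634 not a perfect square). To show equality we compute the minimal polynomial of γ. From γ = √277 + √42: γ^2 = 277 + 2√(11634) + 42 = 319 + 2√(11634), so γ^2 - 319 = 2√(11634); squaring, (γ^2 - 319)^2 = 4·11634, i.e. γ^4 - 638γ^2 + 101761 - 46536 = 0, i.e. γ^4 - 638γ^2 + 55225 = 0. So γ is a root of x^4 - 638x^2 + 55225. This polynomial is irreducible over Q: it has no rational root (each ±√277 ± √42 is irrational), and any factorization into two quadratics over Q would force √(11634) ∈ Q (pairing opposite roots) or √277, √42 ∈ Q (other pairings), all impossible. Hence [Q(γ):Q] = 4 = [Q(√277, √42):Q], so Q(γ) = Q(√277, √42).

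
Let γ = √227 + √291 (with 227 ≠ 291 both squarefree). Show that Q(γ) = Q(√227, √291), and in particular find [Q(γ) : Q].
[Q(γ) : Q] = 4 (equivalently, Q(γ) = Q(√227, √291))

Obviously Q(γ) ⊆ Q(√227, √291), and [Q(√227, √291):Q] = 4 (since 227, 291 are distinct squarefree integers > 1 with 66057 not a perfect square). To show equality we compute the minimal polynomial of γ. From γ = √227 + √291: γ^2 = 227 + 2√(66057) + 291 = 518 + 2√(66057), so γ^2 - 518 = 2√(66057); squaring, (γ^2 - 518)^2 = 4·66057, i.e. γ^4 - 1036γ^2 + 268324 - 264228 = 0, i.e. γ^4 - 1036γ^2 + 4096 = 0. So γ is a root of x^4 - 1036x^2 + 4096. This polynomial is irreducible over Q: it has no rational root (each ±√227 ± √291 is irrational), and any factorization into two quadratics over Q would force √(66057) ∈ Q (pairing opposite roots) or √227, √291 ∈ Q (other pairings), all impossible. Hence [Q(γ):Q] = 4 = [Q(√227, √291):Q], so Q(γ) = Q(√227, √291).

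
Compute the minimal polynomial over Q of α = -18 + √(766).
m_α(x) = x^2 + 36x - 442

From α + 18 = √(766), squaring gives (α + 18)^2 = 766, i.e. α^2 + 36α + 324 = 766, so α^2 + 36α - 442 = 0. The discriminant of x^2 + 36x - 442 is (36)^2 - 4·(-442) = 1296 + 1768 = 3064, and 4·(766) is not a perfect square in Q since 766 is squarefree and ≠ 1. Hence x^2 + 36x - 442 is irreducible over Q and is the minimal polynomial of α.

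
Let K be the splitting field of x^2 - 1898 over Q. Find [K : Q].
[K : Q] = 2

f(x) = x^2 - 1898 factors as (x - √1898)(x + √1898). The splitting field is K = Q(√1898). Since 1898 is squarefree and > 1, it is not a perfect square, so x^2 - 1898 is irreducible over Q and [Q(√1898) : Q] = 2. Hence [K : Q] = 2.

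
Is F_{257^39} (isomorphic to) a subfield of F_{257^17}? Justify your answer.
No: F_{257^39} is not a subfield of F_{257^17}

F_{p^m} embeds in F_{p^n} iff m | n. Here 39 ∤ 17 (since 17 = 0·39 + 17 with remainder 17 ≠ 0), so F_{257^39} is not a subfield of F_{257^17}. Equivalently: if it were, the tower law would give 39 = [F_{257^39}:F_257] dividing [F_{257^17}:F_257] = 17, contradiction.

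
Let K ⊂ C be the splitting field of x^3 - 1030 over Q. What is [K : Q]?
[K : Q] = 6

The roots of x^3 - 1030 are ∛1030, ω∛1030, ω^2∛1030 where ω = e^(2πi/3) is a primitive cube root of unity, so K = Q(∛1030, ω). Now [Q(∛1030):Q] = 3 (since 1030 is not a perfect cube, x^3 - 1030 is irreducible) and [Q(ω):Q] = 2. Both 2 and 3 divide [K:Q], and [K:Q] ≤ 3·2 = 6, so [K:Q] = 6. (Equivalently: Q(∛1030) ⊂ R but ω ∉ R, so [K : Q(∛1030)] = 2.)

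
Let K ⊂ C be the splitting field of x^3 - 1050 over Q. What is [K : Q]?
[K : Q] = 6

The roots of x^3 - 1050 are ∛1050, ω∛1050, ω^2∛1050 where ω = e^(2πi/3) is a primitive cube root of unity, so K = Q(∛1050, ω). Now [Q(∛1050):Q] = 3 (since 1050 is not a perfect cube, x^3 - 1050 is irreducible) and [Q(ω):Q] = 2. Both 2 and 3 divide [K:Q], and [K:Q] ≤ 3·2 = 6, so [K:Q] = 6. (Equivalently: Q(∛1050) ⊂ R but ω ∉ R, so [K : Q(∛1050)] = 2.)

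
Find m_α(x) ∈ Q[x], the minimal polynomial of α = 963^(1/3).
m_α(x) = x^3 - 963

α satisfies α^3 = 963, so x^3 - 963 annihilates α. By the rational root test, a rational root p/q (in lowest terms) of x^3 - 963 would satisfy p^3 = 963 q^3, forcing q = 1 and p^3 = 963; but 963 is not a perfect cube, contradiction. A monic cubic over Q with no rational root is irreducible (any nontrivial factorization would include a linear factor). Hence x^3 - 963 is the minimal polynomial of α, and in particular [Q(α):Q] = 3.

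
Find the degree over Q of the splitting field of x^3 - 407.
[K : Q] = 6

The roots of x^3 - 407 are ∛407, ω∛407, ω^2∛407 where ω = e^(2πi/3) is a primitive cube root of unity, so K = Q(∛407, ω). Now [Q(∛407):Q] = 3 (since 407 is not a perfect cube, x^3 - 407 is irreducible) and [Q(ω):Q] = 2. Both 2 and 3 divide [K:Q], and [K:Q] ≤ 3·2 = 6, so [K:Q] = 6. (Equivalently: Q(∛407) ⊂ R but ω ∉ R, so [K : Q(∛407)] = 2.)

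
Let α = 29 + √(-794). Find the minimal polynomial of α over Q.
m_α(x) = x^2 - 58x + 1635

From α - 29 = √(-794), squaring gives (α - 29)^2 = -794, i.e. α^2 - 58α + 841 = -794, so α^2 - 58α + 1635 = 0. The discriminant of x^2 - 58x + 1635 is (-58)^2 - 4·(1635) = 3364 - 6540 = -3176, and 4·(-794) is not a perfect square in Q since -794 is squarefree and ≠ 1. Hence x^2 - 58x + 1635 is irreducible over Q and is the minimal polynomial of α.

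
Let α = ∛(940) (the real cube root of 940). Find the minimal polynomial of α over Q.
m_α(x) = x^3 - 940

α satisfies α^3 = 940, so x^3 - 940 annihilates α. By the rational root test, a rational root p/q (in lowest terms) of x^3 - 940 would satisfy p^3 = 940 q^3, forcing q = 1 and p^3 = 940; but 940 is not a perfect cube, contradiction. A monic cubic over Q with no rational root is irreducible (any nontrivial factorization would include a linear factor). Hence x^3 - 940 is the minimal polynomial of α, and in particular [Q(α):Q] = 3.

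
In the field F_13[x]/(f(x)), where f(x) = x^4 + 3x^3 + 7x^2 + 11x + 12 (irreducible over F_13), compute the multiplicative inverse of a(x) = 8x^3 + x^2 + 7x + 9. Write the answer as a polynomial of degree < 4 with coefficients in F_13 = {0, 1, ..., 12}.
a(x)^(-1) ≡ 12x^3 + 6x^2 + 2x (mod f(x))

Since f is irreducible over F_13, F_13[x]/(f) is a field and a(x) ≠ 0 has an inverse. Apply the extended Euclidean algorithm to f(x) and a(x) in F_13[x]: f(x) = (5x + 3)·a(x) + (8x^2 + 10x + 11);  a(x) = (x + 7)·(8x^2 + 10x + 11) + (4x + 10);  (8x^2 + 10x + 11) = (2x + 4)·(4x + 10) + (10). The last nonzero remainder is the constant 10 = gcd(f, a) in F_13. Back-substituting through the division chain expresses 10 = s(x)·a(x) + t(x)·f(x) with s(x) ≡ 3x^3 + 8x^2 + 7x (mod f), so (3x^3 + 8x^2 + 7x)·a(x) ≡ 10 (mod f). Multiplying by 10^(-1) ≡ 4 in F_13 gives a(x)^(-1) ≡ 4·(3x^3 + 8x^2 + 7x) ≡ 12x^3 + 6x^2 + 2x (mod f). Check: (8x^3 + x^2 + 7x + 9)·(12x^3 + 6x^2 + 2x) = 5x^6 + 8x^5 + 2x^4 + 9x^3 + 3x^2 + 5x ≡ 1 (mod x^4 + 3x^3 + 7x^2 + 11x + 12).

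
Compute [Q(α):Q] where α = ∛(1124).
[Q(α):Q] = 3

The minimal polynomial of α is x^3 - 1124, irreducible over Q since 1124 is not a perfect cube (so x^3 - 1124 has no rational root). Hence [Q(α):Q] = deg(m_α) = 3.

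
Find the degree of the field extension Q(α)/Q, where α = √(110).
[Q(α):Q] = 2

[Q(α):Q] equals the degree of the minimal polynomial of α. Here α^2 = 110 and x^2 - 110 is irreducible (d = 110 is squarefree, ≠ 1, hence not a square), so deg(m_α) = 2. Thus [Q(α):Q] = 2.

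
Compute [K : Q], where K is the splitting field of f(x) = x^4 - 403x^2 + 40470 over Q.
[K : Q] = 4

Solving the quadratic in x^2: x^2 = (403 ± √(403^2 - 4·40470))/2 = (403 ± √529)/2 = (403 ± 23)/2, giving x^2 = 213 or x^2 = 190. So f(x) = (x^2 - 213)(x^2 - 190) and the roots of f are ±√213, ±√190. Hence the splitting field is K = Q(√213, √190). Since 213 and 190 are distinct squarefree integers > 1, their product 40470 is not a perfect square, so √190 ∉ Q(√213). By the tower law [K:Q] = [Q(√213,√190):Q(√213)] · [Q(√213):Q] = 2 · 2 = 4.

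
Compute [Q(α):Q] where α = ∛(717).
[Q(α):Q] = 3

The minimal polynomial of α is x^3 - 717, irreducible over Q since 717 is not a perfect cube (so x^3 - 717 has no rational root). Hence [Q(α):Q] = deg(m_α) = 3.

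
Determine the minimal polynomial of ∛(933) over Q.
m_α(x) = x^3 - 933

α satisfies α^3 = 933, so x^3 - 933 annihilates α. By the rational root test, a rational root p/q (in lowest terms) of x^3 - 933 would satisfy p^3 = 933 q^3, forcing q = 1 and p^3 = 933; but 933 is not a perfect cube, contradiction. A monic cubic over Q with no rational root is irreducible (any nontrivial factorization would include a linear factor). Hence x^3 - 933 is the minimal polynomial of α, and in particular [Q(α):Q] = 3.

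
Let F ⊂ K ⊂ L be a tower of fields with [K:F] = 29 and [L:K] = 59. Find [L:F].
[L:F] = 1711

The tower law says that for any tower of field extensions F ⊂ K ⊂ L with finite degrees, [L:F] = [L:K] · [K:F]. Here this gives [L:F] = 59 · 29 = 1711.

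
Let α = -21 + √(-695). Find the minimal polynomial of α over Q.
m_α(x) = x^2 + 42x + 1136

From α + 21 = √(-695), squaring gives (α + 21)^2 = -695, i.e. α^2 + 42α + 441 = -695, so α^2 + 42α + 1136 = 0. The discriminant of x^2 + 42x + 1136 is (42)^2 - 4·(1136) = 1764 - 4544 = -2780, and 4·(-695) is not a perfect square in Q since -695 is squarefree and ≠ 1. Hence x^2 + 42x + 1136 is irreducible over Q and is the minimal polynomial of α.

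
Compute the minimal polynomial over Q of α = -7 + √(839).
m_α(x) = x^2 + 14x - 790

From α + 7 = √(839), squaring gives (α + 7)^2 = 839, i.e. α^2 + 14α + 49 = 839, so α^2 + 14α - 790 = 0. The discriminant of x^2 + 14x - 790 is (14)^2 - 4·(-790) = 196 + 3160 = 3356, and 4·(839) is not a perfect square in Q since 839 is squarefree and ≠ 1. Hence x^2 + 14x - 790 is irreducible over Q and is the minimal polynomial of α.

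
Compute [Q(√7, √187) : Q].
[Q(√7, √187) : Q] = 4

[Q(√7):Q] = 2 (min poly x^2 - 7, irreducible since 7 is squarefree > 1). For the top step, suppose √187 ∈ Q(√7), say √187 = c + d√7 with c, d ∈ Q. Squaring: 187 = c^2 + 7d^2 + 2cd√7. Since √7 ∉ Q this forces 2cd = 0. If d = 0 then √187 = c ∈ Q, contradicting 187 squarefree > 1. If c = 0 then 187 = 7d^2, so 7·187 = (7d)^2 is a perfect square in Q — but 7·187 = 1309 is not a perfect square (since 7 and 187 are distinct squarefree integers). Contradiction. Hence √187 ∉ Q(√7), so x^2 - 187 stays irreducible over Q(√7) and [Q(√7, √187) : Q(√7)] = 2. By the tower law, [Q(√7, √187) : Q] = 2 · 2 = 4.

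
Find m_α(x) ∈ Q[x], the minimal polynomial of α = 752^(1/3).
m_α(x) = x^3 - 752

α satisfies α^3 = 752, so x^3 - 752 annihilates α. By the rational root test, a rational root p/q (in lowest terms) of x^3 - 752 would satisfy p^3 = 752 q^3, forcing q = 1 and p^3 = 752; but 752 is not a perfect cube, contradiction. A monic cubic over Q with no rational root is irreducible (any nontrivial factorization would include a linear factor). Hence x^3 - 752 is the minimal polynomial of α, and in particular [Q(α):Q] = 3.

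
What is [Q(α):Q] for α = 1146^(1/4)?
[Q(α):Q] = 4

α is a root of x^4 - 1146. By Eisenstein's criterion at the prime p = 2 (which divides the constant term 1146 but p^2 = 4 does not, since 1146 is squarefree), x^4 - 1146 is irreducible over Q. Hence [Q(α):Q] = 4.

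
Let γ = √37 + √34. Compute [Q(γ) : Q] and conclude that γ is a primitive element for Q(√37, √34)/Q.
[Q(γ) : Q] = 4 (equivalently, Q(γ) = Q(√37, √34))

Obviously Q(γ) ⊆ Q(√37, √34), and [Q(√37, √34):Q] = 4 (since 37, 34 are distinct squarefree integers > 1 with 1258 not a perfect square). To show equality we compute the minimal polynomial of γ. From γ = √37 + √34: γ^2 = 37 + 2√(1258) + 34 = 71 + 2√(1258), so γ^2 - 71 = 2√(1258); squaring, (γ^2 - 71)^2 = 4·1258, i.e. γ^4 - 142γ^2 + 5041 - 5032 = 0, i.e. γ^4 - 142γ^2 + 9 = 0. So γ is a root of x^4 - 142x^2 + 9. This polynomial is irreducible over Q: it has no rational root (each ±√37 ± √34 is irrational), and any factorization into two quadratics over Q would force √(1258) ∈ Q (pairing opposite roots) or √37, √34 ∈ Q (other pairings), all impossible. Hence [Q(γ):Q] = 4 = [Q(√37, √34):Q], so Q(γ) = Q(√37, √34).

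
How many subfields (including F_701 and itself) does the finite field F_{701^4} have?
F_{701^4} has 3 subfields

The subfields of F_{p^n} are exactly the fields F_{p^d} for d | n (each is the fixed field of the unique index-d subgroup of Gal(F_{p^n}/F_p) ≅ Z/nZ). The divisors of n = 4 are {1, 2, 4}, giving 3 subfields: F_{701^1}, F_{701^2}, F_{701^4}.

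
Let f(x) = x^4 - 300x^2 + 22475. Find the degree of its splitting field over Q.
[K : Q] = 4

Solving the quadratic in x^2: x^2 = (300 ± √(300^2 - 4·22475))/2 = (300 ± √100)/2 = (300 ± 10)/2, giving x^2 = 155 or x^2 = 145. So f(x) = (x^2 - 155)(x^2 - 145) and the roots of f are ±√155, ±√145. Hence the splitting field is K = Q(√155, √145). Since 155 and 145 are distinct squarefree integers > 1, their product 22475 is not a perfect square, so √145 ∉ Q(√155). By the tower law [K:Q] = [Q(√155,√145):Q(√155)] · [Q(√155):Q] = 2 · 2 = 4.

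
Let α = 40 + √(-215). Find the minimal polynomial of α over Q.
m_α(x) = x^2 - 80x + 1815

From α - 40 = √(-215), squaring gives (α - 40)^2 = -215, i.e. α^2 - 80α + 1600 = -215, so α^2 - 80α + 1815 = 0. The discriminant of x^2 - 80x + 1815 is (-80)^2 - 4·(1815) = 6400 - 7260 = -860, and 4·(-215) is not a perfect square in Q since -215 is squarefree and ≠ 1. Hence x^2 - 80x + 1815 is irreducible over Q and is the minimal polynomial of α.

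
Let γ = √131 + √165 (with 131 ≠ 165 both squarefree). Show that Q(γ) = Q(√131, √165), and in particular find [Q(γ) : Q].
[Q(γ) : Q] = 4 (equivalently, Q(γ) = Q(√131, √165))

Obviously Q(γ) ⊆ Q(√131, √165), and [Q(√131, √165):Q] = 4 (since 131, 165 are distinct squarefree integers > 1 with 21615 not a perfect square). To show equality we compute the minimal polynomial of γ. From γ = √131 + √165: γ^2 = 131 + 2√(21615) + 165 = 296 + 2√(21615), so γ^2 - 296 = 2√(21615); squaring, (γ^2 - 296)^2 = 4·21615, i.e. γ^4 - 592γ^2 + 87616 - 86460 = 0, i.e. γ^4 - 592γ^2 + 1156 = 0. So γ is a root of x^4 - 592x^2 + 1156. This polynomial is irreducible over Q: it has no rational root (each ±√131 ± √165 is irrational), and any factorization into two quadratics over Q would force √(21615) ∈ Q (pairing opposite roots) or √131, √165 ∈ Q (other pairings), all impossible. Hence [Q(γ):Q] = 4 = [Q(√131, √165):Q], so Q(γ) = Q(√131, √165).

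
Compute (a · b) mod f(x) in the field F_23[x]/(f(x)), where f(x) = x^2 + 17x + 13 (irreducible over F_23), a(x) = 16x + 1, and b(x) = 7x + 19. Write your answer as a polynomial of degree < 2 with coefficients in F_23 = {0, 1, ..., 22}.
a · b ≡ 17x + 12 (mod f(x))

Multiply in F_23[x]: a(x)·b(x) = (16x + 1)·(7x + 19) = 20x^2 + 12x + 19. This has degree ≥ 2, so divide by f(x) over F_23: 20x^2 + 12x + 19 = (20)·(x^2 + 17x + 13) + (17x + 12). Hence a·b ≡ 17x + 12 (mod f). (F_23[x]/(f) is a field with 23^2 = 529 elements since f is irreducible of degree 2.)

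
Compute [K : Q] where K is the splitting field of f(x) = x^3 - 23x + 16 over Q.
[K : Q] = 6

By the rational root test, any rational root of the monic integer polynomial f(x) = x^3 - 23x + 16 must be an integer dividing the constant term 16, i.e. one of ±{1, 2, 4, 8, 16}. Evaluating: f(1) = -6, f(-1) = 38, f(2) = -22, f(-2) = 54, f(4) = -12, f(-4) = 44, f(8) = 344, f(-8) = -312, f(16) = 3744, f(-16) = -3712; none is 0, so f has no rational root and is therefore irreducible over Q (a cubic with no linear factor over a field is irreducible). For an irreducible cubic, the Galois group is A_3 or S_3 according as the discriminant disc(f) = -4a^3 - 27b^2 = -4·(-23)^3 - 27·(16)^2 = 41756 is or is not a square in Q. Here disc(f) = 41756 is not a perfect square in Q, so the Galois group of f over Q is not contained in A_3 and must be all of S_3. The splitting field has degree |S_3| = 6 over Q, so [K : Q] = 6.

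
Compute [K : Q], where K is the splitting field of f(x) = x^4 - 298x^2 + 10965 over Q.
[K : Q] = 4

Solving the quadratic in x^2: x^2 = (298 ± √(298^2 - 4·10965))/2 = (298 ± √44944)/2 = (298 ± 212)/2, giving x^2 = 255 or x^2 = 43. So f(x) = (x^2 - 255)(x^2 - 43) and the roots of f are ±√255, ±√43. Hence the splitting field is K = Q(√255, √43). Since 255 and 43 are distinct squarefree integers > 1, their product 10965 is not a perfect square, so √43 ∉ Q(√255). By the tower law [K:Q] = [Q(√255,√43):Q(√255)] · [Q(√255):Q] = 2 · 2 = 4.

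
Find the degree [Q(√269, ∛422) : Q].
[Q(√269, ∛422) : Q] = 6

Let L = Q(√269, ∛422). Since Q(√269) ⊂ L and [Q(√269):Q] = 2, the tower law gives 2 | [L:Q]. Likewise Q(∛422) ⊂ L with [Q(∛422):Q] = 3 (because 422 is not a perfect cube), so 3 | [L:Q]. As gcd(2,3) = 1, [L:Q] is divisible by 6. Conversely L is generated over Q by √269 and ∛422, so [L:Q] ≤ 2·3 = 6. Therefore [Q(√269, ∛422) : Q] = 6.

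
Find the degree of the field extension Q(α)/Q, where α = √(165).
[Q(α):Q] = 2

[Q(α):Q] equals the degree of the minimal polynomial of α. Here α^2 = 165 and x^2 - 165 is irreducible (d = 165 is squarefree, ≠ 1, hence not a square), so deg(m_α) = 2. Thus [Q(α):Q] = 2.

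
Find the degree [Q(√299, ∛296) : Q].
[Q(√299, ∛296) : Q] = 6

Let L = Q(√299, ∛296). Since Q(√299) ⊂ L and [Q(√299):Q] = 2, the tower law gives 2 | [L:Q]. Likewise Q(∛296) ⊂ L with [Q(∛296):Q] = 3 (because 296 is not a perfect cube), so 3 | [L:Q]. As gcd(2,3) = 1, [L:Q] is divisible by 6. Conversely L is generated over Q by √299 and ∛296, so [L:Q] ≤ 2·3 = 6. Therefore [Q(√299, ∛296) : Q] = 6.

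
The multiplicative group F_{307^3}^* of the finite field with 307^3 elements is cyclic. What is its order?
|F_{307^3}^*| = 28934442

F_{307^3} has 307^3 = 28934443 elements; its multiplicative group consists of all nonzero elements, so |F_{307^3}^*| = 28934443 - 1 = 28934442. (It is cyclic since any finite subgroup of the multiplicative group of a field is cyclic.)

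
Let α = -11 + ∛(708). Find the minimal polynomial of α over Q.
m_α(x) = x^3 + 33x^2 + 363x + 623

Set β = α + 11 = ∛(708), so β^3 = 708. Then (α + 11)^3 - 708 = 0, i.e. α is a root of g(x) = (x + 11)^3 - 708 = x^3 + 33x^2 + 363x + 623. Since g(x) = h(x + 11) where h(x) = x^3 - 708, and h is irreducible over Q (because 708 is not a perfect cube, so h has no rational root, and a monic cubic with no rational root is irreducible), g is also irreducible (irreducibility is preserved under the substitution x → x + 11). Hence m_α(x) = x^3 + 33x^2 + 363x + 623.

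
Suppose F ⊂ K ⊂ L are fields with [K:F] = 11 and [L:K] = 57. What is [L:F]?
[L:F] = 627

The tower law says that for any tower of field extensions F ⊂ K ⊂ L with finite degrees, [L:F] = [L:K] · [K:F]. Here this gives [L:F] = 57 · 11 = 627.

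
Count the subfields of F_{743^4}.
F_{743^4} has 3 subfields

The subfields of F_{p^n} are exactly the fields F_{p^d} for d | n (each is the fixed field of the unique index-d subgroup of Gal(F_{p^n}/F_p) ≅ Z/nZ). The divisors of n = 4 are {1, 2, 4}, giving 3 subfields: F_{743^1}, F_{743^2}, F_{743^4}.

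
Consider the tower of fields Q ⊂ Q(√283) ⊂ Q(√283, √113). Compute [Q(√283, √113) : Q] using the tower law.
[Q(√283, √113) : Q] = 4

[Q(√283):Q] = 2 (min poly x^2 - 283, irreducible since 283 is squarefree > 1). For the top step, suppose √113 ∈ Q(√283), say √113 = c + d√283 with c, d ∈ Q. Squaring: 113 = c^2 + 283d^2 + 2cd√283. Since √283 ∉ Q this forces 2cd = 0. If d = 0 then √113 = c ∈ Q, contradicting 113 squarefree > 1. If c = 0 then 113 = 283d^2, so 283·113 = (283d)^2 is a perfect square in Q — but 283·113 = 31979 is not a perfect square (since 283 and 113 are distinct squarefree integers). Contradiction. Hence √113 ∉ Q(√283), so x^2 - 113 stays irreducible over Q(√283) and [Q(√283, √113) : Q(√283)] = 2. By the tower law, [Q(√283, √113) : Q] = 2 · 2 = 4.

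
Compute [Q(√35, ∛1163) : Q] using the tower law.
[Q(√35, ∛1163) : Q] = 6

Let L = Q(√35, ∛1163). Since Q(√35) ⊂ L and [Q(√35):Q] = 2, the tower law gives 2 | [L:Q]. Likewise Q(∛1163) ⊂ L with [Q(∛1163):Q] = 3 (because 1163 is not a perfect cube), so 3 | [L:Q]. As gcd(2,3) = 1, [L:Q] is divisible by 6. Conversely L is generated over Q by √35 and ∛1163, so [L:Q] ≤ 2·3 = 6. Therefore [Q(√35, ∛1163) : Q] = 6.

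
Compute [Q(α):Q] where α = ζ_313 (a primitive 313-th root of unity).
[Q(α):Q] = 312

The minimal polynomial of ζ_313 over Q is the 313-th cyclotomic polynomial Φ_313(x), which is irreducible over Q and has degree φ(313) = 312. Hence [Q(α):Q] = φ(313) = 312.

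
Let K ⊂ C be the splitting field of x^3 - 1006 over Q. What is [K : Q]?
[K : Q] = 6

The roots of x^3 - 1006 are ∛1006, ω∛1006, ω^2∛1006 where ω = e^(2πi/3) is a primitive cube root of unity, so K = Q(∛1006, ω). Now [Q(∛1006):Q] = 3 (since 1006 is not a perfect cube, x^3 - 1006 is irreducible) and [Q(ω):Q] = 2. Both 2 and 3 divide [K:Q], and [K:Q] ≤ 3·2 = 6, so [K:Q] = 6. (Equivalently: Q(∛1006) ⊂ R but ω ∉ R, so [K : Q(∛1006)] = 2.)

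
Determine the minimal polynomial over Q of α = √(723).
m_α(x) = x^2 - 723

α satisfies α^2 - 723 = 0, so x^2 - 723 annihilates α. Since d = 723 is squarefree and ≠ 1, it is not a perfect square in Q, so x^2 - 723 has no rational root and is therefore irreducible over Q (a degree-2 polynomial over a field is irreducible iff it has no root). Hence m_α(x) = x^2 - 723.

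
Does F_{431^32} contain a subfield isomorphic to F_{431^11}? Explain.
No: F_{431^11} is not a subfield of F_{431^32}

F_{p^m} embeds in F_{p^n} iff m | n. Here 11 ∤ 32 (since 32 = 2·11 + 10 with remainder 10 ≠ 0), so F_{431^11} is not a subfield of F_{431^32}. Equivalently: if it were, the tower law would give 11 = [F_{431^11}:F_431] dividing [F_{431^32}:F_431] = 32, contradiction.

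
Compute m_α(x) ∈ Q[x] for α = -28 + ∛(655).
m_α(x) = x^3 + 84x^2 + 2352x + 21297

Set β = α + 28 = ∛(655), so β^3 = 655. Then (α + 28)^3 - 655 = 0, i.e. α is a root of g(x) = (x + 28)^3 - 655 = x^3 + 84x^2 + 2352x + 21297. Since g(x) = h(x + 28) where h(x) = x^3 - 655, and h is irreducible over Q (because 655 is not a perfect cube, so h has no rational root, and a monic cubic with no rational root is irreducible), g is also irreducible (irreducibility is preserved under the substitution x → x + 28). Hence m_α(x) = x^3 + 84x^2 + 2352x + 21297.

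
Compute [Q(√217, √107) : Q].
[Q(√217, √107) : Q] = 4

[Q(√217):Q] = 2 (min poly x^2 - 217, irreducible since 217 is squarefree > 1). For the top step, suppose √107 ∈ Q(√217), say √107 = c + d√217 with c, d ∈ Q. Squaring: 107 = c^2 + 217d^2 + 2cd√217. Since √217 ∉ Q this forces 2cd = 0. If d = 0 then √107 = c ∈ Q, contradicting 107 squarefree > 1. If c = 0 then 107 = 217d^2, so 217·107 = (217d)^2 is a perfect square in Q — but 217·107 = 23219 is not a perfect square (since 217 and 107 are distinct squarefree integers). Contradiction. Hence √107 ∉ Q(√217), so x^2 - 107 stays irreducible over Q(√217) and [Q(√217, √107) : Q(√217)] = 2. By the tower law, [Q(√217, √107) : Q] = 2 · 2 = 4.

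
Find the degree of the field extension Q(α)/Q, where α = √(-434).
[Q(α):Q] = 2

[Q(α):Q] equals the degree of the minimal polynomial of α. Here α^2 = -434 and x^2 + 434 is irreducible (d = -434 is squarefree, ≠ 1, hence not a square), so deg(m_α) = 2. Thus [Q(α):Q] = 2.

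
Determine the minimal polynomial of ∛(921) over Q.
m_α(x) = x^3 - 921

α satisfies α^3 = 921, so x^3 - 921 annihilates α. By the rational root test, a rational root p/q (in lowest terms) of x^3 - 921 would satisfy p^3 = 921 q^3, forcing q = 1 and p^3 = 921; but 921 is not a perfect cube, contradiction. A monic cubic over Q with no rational root is irreducible (any nontrivial factorization would include a linear factor). Hence x^3 - 921 is the minimal polynomial of α, and in particular [Q(α):Q] = 3.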